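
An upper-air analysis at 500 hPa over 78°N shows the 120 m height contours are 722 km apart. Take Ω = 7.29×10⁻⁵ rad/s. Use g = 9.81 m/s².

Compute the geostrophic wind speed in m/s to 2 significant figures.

Coriolis parameter at 78°N:
f = 2Ω sin φ = 2 × 7.29×10⁻⁵ × sin 78° = 1.43×10⁻⁴ s⁻¹
Height gradient: |∂Z/∂n| = 120 m / 722000 m = 1.66×10⁻⁴
On a pressure surface, geostrophic balance gives V_g = (g/f)|∂Z/∂n|:
V_g = 9.81 × 1.66×10⁻⁴ / 1.43×10⁻⁴ = 11.4 m/s

11 m/s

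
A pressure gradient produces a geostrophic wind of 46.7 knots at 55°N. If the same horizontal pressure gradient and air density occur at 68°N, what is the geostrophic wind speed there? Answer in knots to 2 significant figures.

41 knots

With the same pressure gradient and density, V_g ∝ 1/f ∝ 1/sin φ.
V₂ = V₁ · sin φ₁ / sin φ₂ = 46.7 × sin 55° / sin 68°
V₂ = 46.7 × 0.8192/0.9272 = 41 knots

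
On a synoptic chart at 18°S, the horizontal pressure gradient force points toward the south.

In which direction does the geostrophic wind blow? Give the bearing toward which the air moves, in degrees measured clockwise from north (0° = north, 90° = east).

090°

The pressure-gradient force points toward the south (bearing 180°).
Geostrophic balance: in the Southern Hemisphere the Coriolis force deflects motion to the left, so the geostrophic wind blows 90° to the left of the pressure-gradient force (low pressure on the right).
Rotating 180° by 90° counterclockwise gives 090° — the wind blows toward the east.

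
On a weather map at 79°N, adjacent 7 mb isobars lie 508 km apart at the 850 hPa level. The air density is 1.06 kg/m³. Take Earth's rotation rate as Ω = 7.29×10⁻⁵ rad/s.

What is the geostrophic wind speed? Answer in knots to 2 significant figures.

18 knots

Coriolis parameter at 79°N:
f = 2Ω sin φ = 2 × 7.29×10⁻⁵ × sin 79° = 1.43×10⁻⁴ s⁻¹
Pressure gradient: |∂P/∂n| = 700 Pa / 508000 m = 1.38×10⁻³ Pa/m
Geostrophic balance (pressure-gradient force = Coriolis force):
V_g = (1/(fρ)) |∂P/∂n| = 1.38×10⁻³ / (1.43×10⁻⁴ × 1.06) = 9.08 m/s
Converting: 9.08 m/s × 1.944 = 18 knots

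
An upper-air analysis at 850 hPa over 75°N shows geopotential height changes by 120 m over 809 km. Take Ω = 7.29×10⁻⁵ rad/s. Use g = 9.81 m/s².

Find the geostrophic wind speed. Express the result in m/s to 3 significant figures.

10.3 m/s

Coriolis parameter at 75°N:
f = 2Ω sin φ = 2 × 7.29×10⁻⁵ × sin 75° = 1.41×10⁻⁴ s⁻¹
Height gradient: |∂Z/∂n| = 120 m / 809000 m = 1.48×10⁻⁴
On a pressure surface, geostrophic balance gives V_g = (g/f)|∂Z/∂n|:
V_g = 9.81 × 1.48×10⁻⁴ / 1.41×10⁻⁴ = 10.3 m/s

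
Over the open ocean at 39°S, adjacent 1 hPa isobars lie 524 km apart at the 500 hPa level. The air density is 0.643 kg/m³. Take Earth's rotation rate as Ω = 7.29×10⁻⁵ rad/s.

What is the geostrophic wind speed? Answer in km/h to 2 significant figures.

12 km/h

Coriolis parameter at 39°S:
f = 2Ω sin φ = 2 × 7.29×10⁻⁵ × sin 39° = 9.18×10⁻⁵ s⁻¹
Pressure gradient: |∂P/∂n| = 100 Pa / 524000 m = 1.91×10⁻⁴ Pa/m
Geostrophic balance (pressure-gradient force = Coriolis force):
V_g = (1/(fρ)) |∂P/∂n| = 1.91×10⁻⁴ / (9.18×10⁻⁵ × 0.643) = 3.23 m/s
Converting: 3.23 m/s × 3.6 = 12 km/h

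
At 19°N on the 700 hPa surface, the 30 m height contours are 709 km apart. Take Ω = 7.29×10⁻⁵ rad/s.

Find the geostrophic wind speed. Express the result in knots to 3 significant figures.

17.0 knots

Coriolis parameter at 19°N:
f = 2Ω sin φ = 2 × 7.29×10⁻⁵ × sin 19° = 4.75×10⁻⁵ s⁻¹
Height gradient: |∂Z/∂n| = 30 m / 709000 m = 4.23×10⁻⁵
On a pressure surface, geostrophic balance gives V_g = (g/f)|∂Z/∂n|:
V_g = 9.81 × 4.23×10⁻⁵ / 4.75×10⁻⁵ = 8.74 m/s
Converting: 8.74 m/s × 1.944 = 17.0 knots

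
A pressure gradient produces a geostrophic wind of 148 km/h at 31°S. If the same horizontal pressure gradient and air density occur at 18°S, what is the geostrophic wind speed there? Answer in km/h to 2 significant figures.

250 km/h

With the same pressure gradient and density, V_g ∝ 1/f ∝ 1/sin φ.
V₂ = V₁ · sin φ₁ / sin φ₂ = 148 × sin 31° / sin 18°
V₂ = 148 × 0.5150/0.3090 = 250 km/h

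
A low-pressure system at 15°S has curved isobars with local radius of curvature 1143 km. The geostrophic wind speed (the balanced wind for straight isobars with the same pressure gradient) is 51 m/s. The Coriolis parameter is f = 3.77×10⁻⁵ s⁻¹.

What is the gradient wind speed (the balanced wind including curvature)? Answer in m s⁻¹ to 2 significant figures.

30 m s⁻¹

Around a low, centrifugal force acts outward with Coriolis, so pressure-gradient force balances both:
(1/ρ)|∂P/∂n| = fV + V²/R  →  V² + fR·V − fR·V_g = 0
With fR = 3.77×10⁻⁵ × 1143×10³ m = 43.1 m/s:
V = [−fR + √((fR)² + 4 fR V_g)]/2 = [−43.1 + √(43.1² + 4×43.1×51)]/2 = 30 m/s
Subgeostrophic (V < V_g = 51 m/s), as expected around a low.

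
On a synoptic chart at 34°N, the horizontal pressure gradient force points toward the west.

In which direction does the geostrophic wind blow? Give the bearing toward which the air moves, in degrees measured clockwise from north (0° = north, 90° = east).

000°

The pressure-gradient force points toward the west (bearing 270°).
Geostrophic balance: in the Northern Hemisphere the Coriolis force deflects motion to the right, so the geostrophic wind blows 90° to the right of the pressure-gradient force (low pressure on the left).
Rotating 270° by 90° clockwise gives 000° — the wind blows toward the north.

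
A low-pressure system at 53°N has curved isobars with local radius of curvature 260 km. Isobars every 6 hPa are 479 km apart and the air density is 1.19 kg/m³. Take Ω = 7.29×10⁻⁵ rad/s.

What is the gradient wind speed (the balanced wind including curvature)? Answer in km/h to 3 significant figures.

26.2 km/h

Coriolis parameter at 53°N:
f = 2Ω sin φ = 2 × 7.29×10⁻⁵ × sin 53° = 1.16×10⁻⁴ s⁻¹
Pressure gradient: |∂P/∂n| = 600 Pa / 479000 m = 1.25×10⁻³ Pa/m
Geostrophic speed: V_g = |∂P/∂n|/(fρ) = 1.25×10⁻³/(1.16×10⁻⁴ × 1.19) = 9.04 m/s
Around a low, centrifugal force acts outward with Coriolis, so pressure-gradient force balances both:
(1/ρ)|∂P/∂n| = fV + V²/R  →  V² + fR·V − fR·V_g = 0
With fR = 1.16×10⁻⁴ × 260×10³ m = 30.3 m/s:
V = [−fR + √((fR)² + 4 fR V_g)]/2 = [−30.3 + √(30.3² + 4×30.3×9.04)]/2 = 7.29 m/s
Subgeostrophic (V < V_g = 9.04 m/s), as expected around a low.
Converting: 7.29 m/s × 3.6 = 26.2 km/h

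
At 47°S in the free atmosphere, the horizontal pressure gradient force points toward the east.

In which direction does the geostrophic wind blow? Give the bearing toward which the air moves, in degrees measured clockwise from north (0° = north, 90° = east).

The pressure-gradient force points toward the east (bearing 090°).
Geostrophic balance: in the Southern Hemisphere the Coriolis force deflects motion to the left, so the geostrophic wind blows 90° to the left of the pressure-gradient force (low pressure on the right).
Rotating 090° by 90° counterclockwise gives 000° — the wind blows toward the north.

000°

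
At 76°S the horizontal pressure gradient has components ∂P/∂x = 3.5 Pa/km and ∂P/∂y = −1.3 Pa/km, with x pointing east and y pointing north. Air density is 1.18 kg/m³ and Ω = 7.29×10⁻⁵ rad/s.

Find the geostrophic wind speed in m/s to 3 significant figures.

Coriolis parameter at 76°S:
f = 2Ω sin φ = 2 × 7.29×10⁻⁵ × sin 76° = 1.41×10⁻⁴ s⁻¹
In the Southern Hemisphere f is negative: f = −1.41×10⁻⁴ s⁻¹.
Component geostrophic relations (x east, y north):
u_g = −(1/(fρ)) ∂P/∂y,  v_g = (1/(fρ)) ∂P/∂x
u_g = −(−1.3×10⁻³)/(−1.41×10⁻⁴ × 1.18) = −7.79 m/s;  v_g = (3.5×10⁻³)/(−1.41×10⁻⁴ × 1.18) = −21.0 m/s
|V_g| = √(u_g² + v_g²) = 22.4 m/s

22.4 m/s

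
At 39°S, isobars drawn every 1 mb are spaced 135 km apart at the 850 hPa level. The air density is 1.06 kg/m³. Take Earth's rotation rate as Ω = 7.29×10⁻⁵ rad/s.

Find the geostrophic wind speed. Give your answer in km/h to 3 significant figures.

27.4 km/h

Coriolis parameter at 39°S:
f = 2Ω sin φ = 2 × 7.29×10⁻⁵ × sin 39° = 9.18×10⁻⁵ s⁻¹
Pressure gradient: |∂P/∂n| = 100 Pa / 135000 m = 7.41×10⁻⁴ Pa/m
Geostrophic balance (pressure-gradient force = Coriolis force):
V_g = (1/(fρ)) |∂P/∂n| = 7.41×10⁻⁴ / (9.18×10⁻⁵ × 1.06) = 7.62 m/s
Converting: 7.62 m/s × 3.6 = 27.4 km/h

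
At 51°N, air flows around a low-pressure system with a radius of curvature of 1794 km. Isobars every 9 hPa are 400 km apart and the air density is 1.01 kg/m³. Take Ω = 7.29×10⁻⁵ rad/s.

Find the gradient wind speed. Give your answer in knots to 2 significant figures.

35 knots

Coriolis parameter at 51°N:
f = 2Ω sin φ = 2 × 7.29×10⁻⁵ × sin 51° = 1.13×10⁻⁴ s⁻¹
Pressure gradient: |∂P/∂n| = 900 Pa / 400000 m = 2.25×10⁻³ Pa/m
Geostrophic speed: V_g = |∂P/∂n|/(fρ) = 2.25×10⁻³/(1.13×10⁻⁴ × 1.01) = 19.7 m/s
Around a low, centrifugal force acts outward with Coriolis, so pressure-gradient force balances both:
(1/ρ)|∂P/∂n| = fV + V²/R  →  V² + fR·V − fR·V_g = 0
With fR = 1.13×10⁻⁴ × 1794×10³ m = 203 m/s:
V = [−fR + √((fR)² + 4 fR V_g)]/2 = [−203 + √(203² + 4×203×19.7)]/2 = 18.1 m/s
Subgeostrophic (V < V_g = 19.7 m/s), as expected around a low.
Converting: 18.1 m/s × 1.944 = 35 knots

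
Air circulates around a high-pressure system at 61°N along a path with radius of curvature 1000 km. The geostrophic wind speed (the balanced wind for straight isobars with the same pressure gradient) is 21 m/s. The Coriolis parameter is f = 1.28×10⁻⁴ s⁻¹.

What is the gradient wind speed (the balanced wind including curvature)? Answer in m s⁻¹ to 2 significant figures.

26 m s⁻¹

Around a high, pressure-gradient force acts outward with centrifugal, so Coriolis balances both:
fV = (1/ρ)|∂P/∂n| + V²/R  →  V² − fR·V + fR·V_g = 0
With fR = 1.28×10⁻⁴ × 1000×10³ m = 128 m/s:
V = [fR − √((fR)² − 4 fR V_g)]/2 = [128 − √(128² − 4×128×21)]/2 = 26.5 m/s
Supergeostrophic (V > V_g = 21 m/s), as expected around a high.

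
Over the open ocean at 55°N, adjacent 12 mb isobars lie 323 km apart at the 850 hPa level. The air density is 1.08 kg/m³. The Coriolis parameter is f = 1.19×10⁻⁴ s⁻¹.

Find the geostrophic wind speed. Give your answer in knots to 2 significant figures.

Pressure gradient: |∂P/∂n| = 1200 Pa / 323000 m = 3.72×10⁻³ Pa/m
Geostrophic balance (pressure-gradient force = Coriolis force):
V_g = (1/(fρ)) |∂P/∂n| = 3.72×10⁻³ / (1.19×10⁻⁴ × 1.08) = 28.9 m/s
Converting: 28.9 m/s × 1.944 = 56 knots

56 knots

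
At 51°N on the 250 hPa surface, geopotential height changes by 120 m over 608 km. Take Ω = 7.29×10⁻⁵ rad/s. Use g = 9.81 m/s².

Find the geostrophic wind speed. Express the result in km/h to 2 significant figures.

Coriolis parameter at 51°N:
f = 2Ω sin φ = 2 × 7.29×10⁻⁵ × sin 51° = 1.13×10⁻⁴ s⁻¹
Height gradient: |∂Z/∂n| = 120 m / 608000 m = 1.97×10⁻⁴
On a pressure surface, geostrophic balance gives V_g = (g/f)|∂Z/∂n|:
V_g = 9.81 × 1.97×10⁻⁴ / 1.13×10⁻⁴ = 17.1 m/s
Converting: 17.1 m/s × 3.6 = 62 km/h

62 km/h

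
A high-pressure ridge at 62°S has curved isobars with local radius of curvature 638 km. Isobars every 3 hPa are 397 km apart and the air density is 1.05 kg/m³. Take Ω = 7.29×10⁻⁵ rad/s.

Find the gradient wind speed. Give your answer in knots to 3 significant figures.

11.7 knots

Coriolis parameter at 62°S:
f = 2Ω sin φ = 2 × 7.29×10⁻⁵ × sin 62° = 1.29×10⁻⁴ s⁻¹
Pressure gradient: |∂P/∂n| = 300 Pa / 397000 m = 7.56×10⁻⁴ Pa/m
Geostrophic speed: V_g = |∂P/∂n|/(fρ) = 7.56×10⁻⁴/(1.29×10⁻⁴ × 1.05) = 5.59 m/s
Around a high, pressure-gradient force acts outward with centrifugal, so Coriolis balances both:
fV = (1/ρ)|∂P/∂n| + V²/R  →  V² − fR·V + fR·V_g = 0
With fR = 1.29×10⁻⁴ × 638×10³ m = 82.1 m/s:
V = [fR − √((fR)² − 4 fR V_g)]/2 = [82.1 − √(82.1² − 4×82.1×5.59)]/2 = 6.03 m/s
Supergeostrophic (V > V_g = 5.59 m/s), as expected around a high.
Converting: 6.03 m/s × 1.944 = 11.7 knots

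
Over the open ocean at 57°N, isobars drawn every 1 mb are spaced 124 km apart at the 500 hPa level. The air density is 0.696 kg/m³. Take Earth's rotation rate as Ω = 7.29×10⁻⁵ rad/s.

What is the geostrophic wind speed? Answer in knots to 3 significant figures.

Coriolis parameter at 57°N:
f = 2Ω sin φ = 2 × 7.29×10⁻⁵ × sin 57° = 1.22×10⁻⁴ s⁻¹
Pressure gradient: |∂P/∂n| = 100 Pa / 124000 m = 8.06×10⁻⁴ Pa/m
Geostrophic balance (pressure-gradient force = Coriolis force):
V_g = (1/(fρ)) |∂P/∂n| = 8.06×10⁻⁴ / (1.22×10⁻⁴ × 0.696) = 9.48 m/s
Converting: 9.48 m/s × 1.944 = 18.4 knots

18.4 knots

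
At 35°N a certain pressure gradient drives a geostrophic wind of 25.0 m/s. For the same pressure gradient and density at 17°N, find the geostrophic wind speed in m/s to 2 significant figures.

49 m/s

With the same pressure gradient and density, V_g ∝ 1/f ∝ 1/sin φ.
V₂ = V₁ · sin φ₁ / sin φ₂ = 25.0 × sin 35° / sin 17°
V₂ = 25.0 × 0.5736/0.2924 = 49 m/s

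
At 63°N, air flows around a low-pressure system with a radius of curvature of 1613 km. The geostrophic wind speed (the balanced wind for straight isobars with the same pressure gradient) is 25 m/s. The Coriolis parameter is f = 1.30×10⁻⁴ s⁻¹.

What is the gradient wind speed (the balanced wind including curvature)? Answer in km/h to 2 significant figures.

81 km/h

Around a low, centrifugal force acts outward with Coriolis, so pressure-gradient force balances both:
(1/ρ)|∂P/∂n| = fV + V²/R  →  V² + fR·V − fR·V_g = 0
With fR = 1.30×10⁻⁴ × 1613×10³ m = 210 m/s:
V = [−fR + √((fR)² + 4 fR V_g)]/2 = [−210 + √(210² + 4×210×25)]/2 = 22.6 m/s
Subgeostrophic (V < V_g = 25 m/s), as expected around a low.
Converting: 22.6 m/s × 3.6 = 81 km/h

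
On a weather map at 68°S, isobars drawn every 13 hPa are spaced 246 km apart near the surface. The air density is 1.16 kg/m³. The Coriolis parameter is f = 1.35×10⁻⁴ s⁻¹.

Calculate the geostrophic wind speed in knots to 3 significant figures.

65.6 knots

Pressure gradient: |∂P/∂n| = 1300 Pa / 246000 m = 5.28×10⁻³ Pa/m
Geostrophic balance (pressure-gradient force = Coriolis force):
V_g = (1/(fρ)) |∂P/∂n| = 5.28×10⁻³ / (1.35×10⁻⁴ × 1.16) = 33.7 m/s
Converting: 33.7 m/s × 1.944 = 65.6 knots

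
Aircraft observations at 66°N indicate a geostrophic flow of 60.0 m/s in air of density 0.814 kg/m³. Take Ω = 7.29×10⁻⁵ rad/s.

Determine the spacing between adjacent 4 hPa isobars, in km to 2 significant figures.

Coriolis parameter at 66°N:
f = 2Ω sin φ = 2 × 7.29×10⁻⁵ × sin 66° = 1.33×10⁻⁴ s⁻¹
Geostrophic balance rearranged: |∂P/∂n| = f ρ V_g
|∂P/∂n| = 1.33×10⁻⁴ × 0.814 × 60.0 = 6.51×10⁻³ Pa/m
Isobar spacing: Δn = ΔP/|∂P/∂n| = 400 Pa / 6.51×10⁻³ Pa/m = 61489 m ≈ 61 km

61 km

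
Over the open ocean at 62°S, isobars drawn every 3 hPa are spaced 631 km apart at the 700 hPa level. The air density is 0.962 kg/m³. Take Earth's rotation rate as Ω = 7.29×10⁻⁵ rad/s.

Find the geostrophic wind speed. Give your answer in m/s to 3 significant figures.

3.84 m/s

Coriolis parameter at 62°S:
f = 2Ω sin φ = 2 × 7.29×10⁻⁵ × sin 62° = 1.29×10⁻⁴ s⁻¹
Pressure gradient: |∂P/∂n| = 300 Pa / 631000 m = 4.75×10⁻⁴ Pa/m
Geostrophic balance (pressure-gradient force = Coriolis force):
V_g = (1/(fρ)) |∂P/∂n| = 4.75×10⁻⁴ / (1.29×10⁻⁴ × 0.962) = 3.84 m/s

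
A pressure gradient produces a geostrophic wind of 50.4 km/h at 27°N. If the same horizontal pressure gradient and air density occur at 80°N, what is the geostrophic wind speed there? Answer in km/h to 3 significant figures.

23.2 km/h

With the same pressure gradient and density, V_g ∝ 1/f ∝ 1/sin φ.
V₂ = V₁ · sin φ₁ / sin φ₂ = 50.4 × sin 27° / sin 80°
V₂ = 50.4 × 0.4540/0.9848 = 23.2 km/h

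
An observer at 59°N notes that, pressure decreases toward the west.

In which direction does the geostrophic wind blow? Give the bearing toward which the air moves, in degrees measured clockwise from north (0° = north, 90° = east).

The pressure-gradient force points toward the west (bearing 270°).
Geostrophic balance: in the Northern Hemisphere the Coriolis force deflects motion to the right, so the geostrophic wind blows 90° to the right of the pressure-gradient force (low pressure on the left).
Rotating 270° by 90° clockwise gives 000° — the wind blows toward the north.

000°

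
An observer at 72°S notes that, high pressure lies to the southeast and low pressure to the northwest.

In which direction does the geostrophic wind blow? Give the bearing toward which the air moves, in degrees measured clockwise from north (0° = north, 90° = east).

225°

The pressure-gradient force points toward the northwest (bearing 315°).
Geostrophic balance: in the Southern Hemisphere the Coriolis force deflects motion to the left, so the geostrophic wind blows 90° to the left of the pressure-gradient force (low pressure on the right).
Rotating 315° by 90° counterclockwise gives 225° — the wind blows toward the southwest.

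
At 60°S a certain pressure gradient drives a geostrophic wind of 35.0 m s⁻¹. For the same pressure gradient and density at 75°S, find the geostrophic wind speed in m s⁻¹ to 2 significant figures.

31 m s⁻¹

With the same pressure gradient and density, V_g ∝ 1/f ∝ 1/sin φ.
V₂ = V₁ · sin φ₁ / sin φ₂ = 35.0 × sin 60° / sin 75°
V₂ = 35.0 × 0.8660/0.9659 = 31 m s⁻¹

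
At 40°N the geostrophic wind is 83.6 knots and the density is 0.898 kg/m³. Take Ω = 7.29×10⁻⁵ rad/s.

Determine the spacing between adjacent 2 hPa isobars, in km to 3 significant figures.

55.3 km

Coriolis parameter at 40°N:
f = 2Ω sin φ = 2 × 7.29×10⁻⁵ × sin 40° = 9.37×10⁻⁵ s⁻¹
Wind speed in SI: 83.6 knots = 43.0 m/s
Geostrophic balance rearranged: |∂P/∂n| = f ρ V_g
|∂P/∂n| = 9.37×10⁻⁵ × 0.898 × 43.0 = 3.62×10⁻³ Pa/m
Isobar spacing: Δn = ΔP/|∂P/∂n| = 200 Pa / 3.62×10⁻³ Pa/m = 55257 m ≈ 55.3 km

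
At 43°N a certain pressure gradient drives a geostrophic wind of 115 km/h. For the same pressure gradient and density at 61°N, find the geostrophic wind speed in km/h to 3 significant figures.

With the same pressure gradient and density, V_g ∝ 1/f ∝ 1/sin φ.
V₂ = V₁ · sin φ₁ / sin φ₂ = 115 × sin 43° / sin 61°
V₂ = 115 × 0.6820/0.8746 = 89.7 km/h

89.7 km/h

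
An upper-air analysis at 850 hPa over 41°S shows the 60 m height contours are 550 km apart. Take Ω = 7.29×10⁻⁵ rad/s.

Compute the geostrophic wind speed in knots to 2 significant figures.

Coriolis parameter at 41°S:
f = 2Ω sin φ = 2 × 7.29×10⁻⁵ × sin 41° = 9.57×10⁻⁵ s⁻¹
Height gradient: |∂Z/∂n| = 60 m / 550000 m = 1.09×10⁻⁴
On a pressure surface, geostrophic balance gives V_g = (g/f)|∂Z/∂n|:
V_g = 9.81 × 1.09×10⁻⁴ / 9.57×10⁻⁵ = 11.2 m/s
Converting: 11.2 m/s × 1.944 = 22 knots

22 knots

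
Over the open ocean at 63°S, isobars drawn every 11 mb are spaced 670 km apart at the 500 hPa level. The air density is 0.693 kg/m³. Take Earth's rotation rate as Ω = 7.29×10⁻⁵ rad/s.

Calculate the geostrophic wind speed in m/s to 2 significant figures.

18 m/s

Coriolis parameter at 63°S:
f = 2Ω sin φ = 2 × 7.29×10⁻⁵ × sin 63° = 1.30×10⁻⁴ s⁻¹
Pressure gradient: |∂P/∂n| = 1100 Pa / 670000 m = 1.64×10⁻³ Pa/m
Geostrophic balance (pressure-gradient force = Coriolis force):
V_g = (1/(fρ)) |∂P/∂n| = 1.64×10⁻³ / (1.30×10⁻⁴ × 0.693) = 18.2 m/s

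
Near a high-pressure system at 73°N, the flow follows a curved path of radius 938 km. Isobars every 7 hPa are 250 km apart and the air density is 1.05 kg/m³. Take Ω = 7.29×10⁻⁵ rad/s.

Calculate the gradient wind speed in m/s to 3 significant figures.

23.3 m/s

Coriolis parameter at 73°N:
f = 2Ω sin φ = 2 × 7.29×10⁻⁵ × sin 73° = 1.39×10⁻⁴ s⁻¹
Pressure gradient: |∂P/∂n| = 700 Pa / 250000 m = 2.80×10⁻³ Pa/m
Geostrophic speed: V_g = |∂P/∂n|/(fρ) = 2.80×10⁻³/(1.39×10⁻⁴ × 1.05) = 19.1 m/s
Around a high, pressure-gradient force acts outward with centrifugal, so Coriolis balances both:
fV = (1/ρ)|∂P/∂n| + V²/R  →  V² − fR·V + fR·V_g = 0
With fR = 1.39×10⁻⁴ × 938×10³ m = 131 m/s:
V = [fR − √((fR)² − 4 fR V_g)]/2 = [131 − √(131² − 4×131×19.1)]/2 = 23.3 m/s
Supergeostrophic (V > V_g = 19.1 m/s), as expected around a high.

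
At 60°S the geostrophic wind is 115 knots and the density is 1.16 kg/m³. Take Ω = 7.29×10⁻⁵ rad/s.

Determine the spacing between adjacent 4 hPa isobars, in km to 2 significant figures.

Coriolis parameter at 60°S:
f = 2Ω sin φ = 2 × 7.29×10⁻⁵ × sin 60° = 1.26×10⁻⁴ s⁻¹
Wind speed in SI: 115 knots = 59.2 m/s
Geostrophic balance rearranged: |∂P/∂n| = f ρ V_g
|∂P/∂n| = 1.26×10⁻⁴ × 1.16 × 59.2 = 8.67×10⁻³ Pa/m
Isobar spacing: Δn = ΔP/|∂P/∂n| = 400 Pa / 8.67×10⁻³ Pa/m = 46161 m ≈ 46 km

46 km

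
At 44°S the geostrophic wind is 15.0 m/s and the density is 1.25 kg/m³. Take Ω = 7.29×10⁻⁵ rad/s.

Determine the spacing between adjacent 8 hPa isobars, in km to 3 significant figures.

421 km

Coriolis parameter at 44°S:
f = 2Ω sin φ = 2 × 7.29×10⁻⁵ × sin 44° = 1.01×10⁻⁴ s⁻¹
Geostrophic balance rearranged: |∂P/∂n| = f ρ V_g
|∂P/∂n| = 1.01×10⁻⁴ × 1.25 × 15.0 = 1.90×10⁻³ Pa/m
Isobar spacing: Δn = ΔP/|∂P/∂n| = 800 Pa / 1.90×10⁻³ Pa/m = 421269 m ≈ 421 km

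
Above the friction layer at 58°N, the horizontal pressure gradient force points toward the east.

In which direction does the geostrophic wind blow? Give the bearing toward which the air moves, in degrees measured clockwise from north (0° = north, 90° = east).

The pressure-gradient force points toward the east (bearing 090°).
Geostrophic balance: in the Northern Hemisphere the Coriolis force deflects motion to the right, so the geostrophic wind blows 90° to the right of the pressure-gradient force (low pressure on the left).
Rotating 090° by 90° clockwise gives 180° — the wind blows toward the south.

180°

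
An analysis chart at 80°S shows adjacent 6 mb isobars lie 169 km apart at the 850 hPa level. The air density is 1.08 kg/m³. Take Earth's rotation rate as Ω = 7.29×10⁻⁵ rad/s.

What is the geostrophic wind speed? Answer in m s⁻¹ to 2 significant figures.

23 m s⁻¹

Coriolis parameter at 80°S:
f = 2Ω sin φ = 2 × 7.29×10⁻⁵ × sin 80° = 1.44×10⁻⁴ s⁻¹
Pressure gradient: |∂P/∂n| = 600 Pa / 169000 m = 3.55×10⁻³ Pa/m
Geostrophic balance (pressure-gradient force = Coriolis force):
V_g = (1/(fρ)) |∂P/∂n| = 3.55×10⁻³ / (1.44×10⁻⁴ × 1.08) = 22.9 m/s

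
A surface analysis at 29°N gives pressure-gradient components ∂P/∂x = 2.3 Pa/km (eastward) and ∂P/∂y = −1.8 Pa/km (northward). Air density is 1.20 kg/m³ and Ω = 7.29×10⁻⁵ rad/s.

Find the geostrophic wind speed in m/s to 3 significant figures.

Coriolis parameter at 29°N:
f = 2Ω sin φ = 2 × 7.29×10⁻⁵ × sin 29° = 7.07×10⁻⁵ s⁻¹
Component geostrophic relations (x east, y north):
u_g = −(1/(fρ)) ∂P/∂y,  v_g = (1/(fρ)) ∂P/∂x
u_g = −(−1.8×10⁻³)/(7.07×10⁻⁵ × 1.20) = 21.2 m/s;  v_g = (2.3×10⁻³)/(7.07×10⁻⁵ × 1.20) = 27.1 m/s
|V_g| = √(u_g² + v_g²) = 34.4 m/s

34.4 m/s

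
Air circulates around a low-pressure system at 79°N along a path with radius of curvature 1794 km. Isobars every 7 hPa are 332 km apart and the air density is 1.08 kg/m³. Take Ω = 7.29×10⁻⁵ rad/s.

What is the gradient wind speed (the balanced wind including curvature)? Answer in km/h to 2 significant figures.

Coriolis parameter at 79°N:
f = 2Ω sin φ = 2 × 7.29×10⁻⁵ × sin 79° = 1.43×10⁻⁴ s⁻¹
Pressure gradient: |∂P/∂n| = 700 Pa / 332000 m = 2.11×10⁻³ Pa/m
Geostrophic speed: V_g = |∂P/∂n|/(fρ) = 2.11×10⁻³/(1.43×10⁻⁴ × 1.08) = 13.6 m/s
Around a low, centrifugal force acts outward with Coriolis, so pressure-gradient force balances both:
(1/ρ)|∂P/∂n| = fV + V²/R  →  V² + fR·V − fR·V_g = 0
With fR = 1.43×10⁻⁴ × 1794×10³ m = 257 m/s:
V = [−fR + √((fR)² + 4 fR V_g)]/2 = [−257 + √(257² + 4×257×13.6)]/2 = 13 m/s
Subgeostrophic (V < V_g = 13.6 m/s), as expected around a low.
Converting: 13 m/s × 3.6 = 47 km/h

47 km/h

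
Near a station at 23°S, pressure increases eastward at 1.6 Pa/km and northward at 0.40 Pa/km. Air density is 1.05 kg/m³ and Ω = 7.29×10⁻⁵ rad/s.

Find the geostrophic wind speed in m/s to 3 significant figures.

27.6 m/s

Coriolis parameter at 23°S:
f = 2Ω sin φ = 2 × 7.29×10⁻⁵ × sin 23° = 5.70×10⁻⁵ s⁻¹
In the Southern Hemisphere f is negative: f = −5.70×10⁻⁵ s⁻¹.
Component geostrophic relations (x east, y north):
u_g = −(1/(fρ)) ∂P/∂y,  v_g = (1/(fρ)) ∂P/∂x
u_g = −(0.40×10⁻³)/(−5.70×10⁻⁵ × 1.05) = 6.69 m/s;  v_g = (1.6×10⁻³)/(−5.70×10⁻⁵ × 1.05) = −26.7 m/s
|V_g| = √(u_g² + v_g²) = 27.6 m/s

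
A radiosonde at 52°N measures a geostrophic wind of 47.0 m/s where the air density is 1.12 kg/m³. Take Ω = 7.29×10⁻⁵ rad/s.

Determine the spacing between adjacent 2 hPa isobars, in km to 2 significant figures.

33 km

Coriolis parameter at 52°N:
f = 2Ω sin φ = 2 × 7.29×10⁻⁵ × sin 52° = 1.15×10⁻⁴ s⁻¹
Geostrophic balance rearranged: |∂P/∂n| = f ρ V_g
|∂P/∂n| = 1.15×10⁻⁴ × 1.12 × 47.0 = 6.05×10⁻³ Pa/m
Isobar spacing: Δn = ΔP/|∂P/∂n| = 200 Pa / 6.05×10⁻³ Pa/m = 33069 m ≈ 33 km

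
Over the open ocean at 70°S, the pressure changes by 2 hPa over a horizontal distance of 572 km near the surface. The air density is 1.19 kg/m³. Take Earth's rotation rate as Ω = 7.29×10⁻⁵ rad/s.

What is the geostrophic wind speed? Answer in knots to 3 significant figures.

4.17 knots

Coriolis parameter at 70°S:
f = 2Ω sin φ = 2 × 7.29×10⁻⁵ × sin 70° = 1.37×10⁻⁴ s⁻¹
Pressure gradient: |∂P/∂n| = 200 Pa / 572000 m = 3.50×10⁻⁴ Pa/m
Geostrophic balance (pressure-gradient force = Coriolis force):
V_g = (1/(fρ)) |∂P/∂n| = 3.50×10⁻⁴ / (1.37×10⁻⁴ × 1.19) = 2.14 m/s
Converting: 2.14 m/s × 1.944 = 4.17 knots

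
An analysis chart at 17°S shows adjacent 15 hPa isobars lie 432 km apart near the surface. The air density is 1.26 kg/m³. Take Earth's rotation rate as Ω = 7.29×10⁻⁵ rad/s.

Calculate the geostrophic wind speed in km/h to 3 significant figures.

Coriolis parameter at 17°S:
f = 2Ω sin φ = 2 × 7.29×10⁻⁵ × sin 17° = 4.26×10⁻⁵ s⁻¹
Pressure gradient: |∂P/∂n| = 1500 Pa / 432000 m = 3.47×10⁻³ Pa/m
Geostrophic balance (pressure-gradient force = Coriolis force):
V_g = (1/(fρ)) |∂P/∂n| = 3.47×10⁻³ / (4.26×10⁻⁵ × 1.26) = 64.6 m/s
Converting: 64.6 m/s × 3.6 = 233 km/h

233 km/h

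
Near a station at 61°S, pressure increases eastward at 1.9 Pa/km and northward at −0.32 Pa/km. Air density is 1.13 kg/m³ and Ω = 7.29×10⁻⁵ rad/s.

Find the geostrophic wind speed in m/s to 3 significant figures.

13.4 m/s

Coriolis parameter at 61°S:
f = 2Ω sin φ = 2 × 7.29×10⁻⁵ × sin 61° = 1.28×10⁻⁴ s⁻¹
In the Southern Hemisphere f is negative: f = −1.28×10⁻⁴ s⁻¹.
Component geostrophic relations (x east, y north):
u_g = −(1/(fρ)) ∂P/∂y,  v_g = (1/(fρ)) ∂P/∂x
u_g = −(−0.32×10⁻³)/(−1.28×10⁻⁴ × 1.13) = −2.22 m/s;  v_g = (1.9×10⁻³)/(−1.28×10⁻⁴ × 1.13) = −13.2 m/s
|V_g| = √(u_g² + v_g²) = 13.4 m/s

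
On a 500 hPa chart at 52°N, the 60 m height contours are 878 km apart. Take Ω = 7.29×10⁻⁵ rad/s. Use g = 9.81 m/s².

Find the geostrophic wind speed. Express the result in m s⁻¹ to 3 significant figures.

Coriolis parameter at 52°N:
f = 2Ω sin φ = 2 × 7.29×10⁻⁵ × sin 52° = 1.15×10⁻⁴ s⁻¹
Height gradient: |∂Z/∂n| = 60 m / 878000 m = 6.83×10⁻⁵
On a pressure surface, geostrophic balance gives V_g = (g/f)|∂Z/∂n|:
V_g = 9.81 × 6.83×10⁻⁵ / 1.15×10⁻⁴ = 5.83 m/s

5.83 m s⁻¹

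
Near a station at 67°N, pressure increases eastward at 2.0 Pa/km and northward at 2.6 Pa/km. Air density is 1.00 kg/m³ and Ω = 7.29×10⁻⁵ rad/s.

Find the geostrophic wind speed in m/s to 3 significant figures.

24.4 m/s

Coriolis parameter at 67°N:
f = 2Ω sin φ = 2 × 7.29×10⁻⁵ × sin 67° = 1.34×10⁻⁴ s⁻¹
Component geostrophic relations (x east, y north):
u_g = −(1/(fρ)) ∂P/∂y,  v_g = (1/(fρ)) ∂P/∂x
u_g = −(2.6×10⁻³)/(1.34×10⁻⁴ × 1.00) = −19.4 m/s;  v_g = (2.0×10⁻³)/(1.34×10⁻⁴ × 1.00) = 14.9 m/s
|V_g| = √(u_g² + v_g²) = 24.4 m/s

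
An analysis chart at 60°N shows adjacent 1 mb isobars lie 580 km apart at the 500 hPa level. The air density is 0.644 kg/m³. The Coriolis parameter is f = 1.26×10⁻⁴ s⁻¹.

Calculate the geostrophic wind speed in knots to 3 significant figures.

4.13 knots

Pressure gradient: |∂P/∂n| = 100 Pa / 580000 m = 1.72×10⁻⁴ Pa/m
Geostrophic balance (pressure-gradient force = Coriolis force):
V_g = (1/(fρ)) |∂P/∂n| = 1.72×10⁻⁴ / (1.26×10⁻⁴ × 0.644) = 2.12 m/s
Converting: 2.12 m/s × 1.944 = 4.13 knots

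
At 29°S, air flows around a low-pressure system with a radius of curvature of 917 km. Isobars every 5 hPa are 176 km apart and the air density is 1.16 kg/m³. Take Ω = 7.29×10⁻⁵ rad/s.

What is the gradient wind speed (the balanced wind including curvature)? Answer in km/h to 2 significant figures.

Coriolis parameter at 29°S:
f = 2Ω sin φ = 2 × 7.29×10⁻⁵ × sin 29° = 7.07×10⁻⁵ s⁻¹
Pressure gradient: |∂P/∂n| = 500 Pa / 176000 m = 2.84×10⁻³ Pa/m
Geostrophic speed: V_g = |∂P/∂n|/(fρ) = 2.84×10⁻³/(7.07×10⁻⁵ × 1.16) = 34.6 m/s
Around a low, centrifugal force acts outward with Coriolis, so pressure-gradient force balances both:
(1/ρ)|∂P/∂n| = fV + V²/R  →  V² + fR·V − fR·V_g = 0
With fR = 7.07×10⁻⁵ × 917×10³ m = 64.8 m/s:
V = [−fR + √((fR)² + 4 fR V_g)]/2 = [−64.8 + √(64.8² + 4×64.8×34.6)]/2 = 25 m/s
Subgeostrophic (V < V_g = 34.6 m/s), as expected around a low.
Converting: 25 m/s × 3.6 = 90 km/h

90 km/h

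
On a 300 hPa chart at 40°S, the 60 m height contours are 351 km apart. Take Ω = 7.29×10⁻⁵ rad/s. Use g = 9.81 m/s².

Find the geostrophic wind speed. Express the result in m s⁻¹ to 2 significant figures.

Coriolis parameter at 40°S:
f = 2Ω sin φ = 2 × 7.29×10⁻⁵ × sin 40° = 9.37×10⁻⁵ s⁻¹
Height gradient: |∂Z/∂n| = 60 m / 351000 m = 1.71×10⁻⁴
On a pressure surface, geostrophic balance gives V_g = (g/f)|∂Z/∂n|:
V_g = 9.81 × 1.71×10⁻⁴ / 9.37×10⁻⁵ = 17.9 m/s

18 m s⁻¹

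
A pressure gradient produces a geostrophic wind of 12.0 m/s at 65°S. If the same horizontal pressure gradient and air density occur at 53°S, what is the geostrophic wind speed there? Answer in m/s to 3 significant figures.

With the same pressure gradient and density, V_g ∝ 1/f ∝ 1/sin φ.
V₂ = V₁ · sin φ₁ / sin φ₂ = 12.0 × sin 65° / sin 53°
V₂ = 12.0 × 0.9063/0.7986 = 13.6 m/s

13.6 m/s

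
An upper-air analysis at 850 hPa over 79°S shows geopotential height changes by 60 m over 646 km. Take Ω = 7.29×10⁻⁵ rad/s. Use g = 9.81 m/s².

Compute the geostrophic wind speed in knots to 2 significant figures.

12 knots

Coriolis parameter at 79°S:
f = 2Ω sin φ = 2 × 7.29×10⁻⁵ × sin 79° = 1.43×10⁻⁴ s⁻¹
Height gradient: |∂Z/∂n| = 60 m / 646000 m = 9.29×10⁻⁵
On a pressure surface, geostrophic balance gives V_g = (g/f)|∂Z/∂n|:
V_g = 9.81 × 9.29×10⁻⁵ / 1.43×10⁻⁴ = 6.37 m/s
Converting: 6.37 m/s × 1.944 = 12 knots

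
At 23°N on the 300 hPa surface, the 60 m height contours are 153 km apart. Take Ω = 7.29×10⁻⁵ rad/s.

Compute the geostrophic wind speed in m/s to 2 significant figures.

68 m/s

Coriolis parameter at 23°N:
f = 2Ω sin φ = 2 × 7.29×10⁻⁵ × sin 23° = 5.70×10⁻⁵ s⁻¹
Height gradient: |∂Z/∂n| = 60 m / 153000 m = 3.92×10⁻⁴
On a pressure surface, geostrophic balance gives V_g = (g/f)|∂Z/∂n|:
V_g = 9.81 × 3.92×10⁻⁴ / 5.70×10⁻⁵ = 67.5 m/s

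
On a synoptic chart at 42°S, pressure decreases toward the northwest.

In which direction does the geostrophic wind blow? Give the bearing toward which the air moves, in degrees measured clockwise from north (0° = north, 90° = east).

The pressure-gradient force points toward the northwest (bearing 315°).
Geostrophic balance: in the Southern Hemisphere the Coriolis force deflects motion to the left, so the geostrophic wind blows 90° to the left of the pressure-gradient force (low pressure on the right).
Rotating 315° by 90° counterclockwise gives 225° — the wind blows toward the southwest.

225°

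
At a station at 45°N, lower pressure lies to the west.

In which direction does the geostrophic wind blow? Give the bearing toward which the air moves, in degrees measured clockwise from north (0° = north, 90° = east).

000°

The pressure-gradient force points toward the west (bearing 270°).
Geostrophic balance: in the Northern Hemisphere the Coriolis force deflects motion to the right, so the geostrophic wind blows 90° to the right of the pressure-gradient force (low pressure on the left).
Rotating 270° by 90° clockwise gives 000° — the wind blows toward the north.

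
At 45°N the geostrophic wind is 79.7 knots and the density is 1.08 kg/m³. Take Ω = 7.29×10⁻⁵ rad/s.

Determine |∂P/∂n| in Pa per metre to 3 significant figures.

Coriolis parameter at 45°N:
f = 2Ω sin φ = 2 × 7.29×10⁻⁵ × sin 45° = 1.03×10⁻⁴ s⁻¹
Wind speed in SI: 79.7 knots = 41.0 m/s
Geostrophic balance rearranged: |∂P/∂n| = f ρ V_g
|∂P/∂n| = 1.03×10⁻⁴ × 1.08 × 41.0 = 4.57×10⁻³ Pa/m

4.57×10⁻³ Pa/m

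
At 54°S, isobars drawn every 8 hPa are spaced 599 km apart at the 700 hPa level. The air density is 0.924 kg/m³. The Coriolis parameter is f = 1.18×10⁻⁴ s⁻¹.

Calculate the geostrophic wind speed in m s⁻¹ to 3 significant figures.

Pressure gradient: |∂P/∂n| = 800 Pa / 599000 m = 1.34×10⁻³ Pa/m
Geostrophic balance (pressure-gradient force = Coriolis force):
V_g = (1/(fρ)) |∂P/∂n| = 1.34×10⁻³ / (1.18×10⁻⁴ × 0.924) = 12.2 m/s

12.2 m s⁻¹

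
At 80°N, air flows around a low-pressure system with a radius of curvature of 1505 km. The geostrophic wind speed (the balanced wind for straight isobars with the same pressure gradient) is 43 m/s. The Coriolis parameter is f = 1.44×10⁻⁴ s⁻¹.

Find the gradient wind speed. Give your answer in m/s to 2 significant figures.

37 m/s

Around a low, centrifugal force acts outward with Coriolis, so pressure-gradient force balances both:
(1/ρ)|∂P/∂n| = fV + V²/R  →  V² + fR·V − fR·V_g = 0
With fR = 1.44×10⁻⁴ × 1505×10³ m = 217 m/s:
V = [−fR + √((fR)² + 4 fR V_g)]/2 = [−217 + √(217² + 4×217×43)]/2 = 36.8 m/s
Subgeostrophic (V < V_g = 43 m/s), as expected around a low.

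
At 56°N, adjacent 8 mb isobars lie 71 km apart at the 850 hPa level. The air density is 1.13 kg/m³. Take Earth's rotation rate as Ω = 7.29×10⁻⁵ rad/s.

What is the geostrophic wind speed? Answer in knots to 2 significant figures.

Coriolis parameter at 56°N:
f = 2Ω sin φ = 2 × 7.29×10⁻⁵ × sin 56° = 1.21×10⁻⁴ s⁻¹
Pressure gradient: |∂P/∂n| = 800 Pa / 71000 m = 1.13×10⁻² Pa/m
Geostrophic balance (pressure-gradient force = Coriolis force):
V_g = (1/(fρ)) |∂P/∂n| = 1.13×10⁻² / (1.21×10⁻⁴ × 1.13) = 82.5 m/s
Converting: 82.5 m/s × 1.944 = 160 knots

160 knots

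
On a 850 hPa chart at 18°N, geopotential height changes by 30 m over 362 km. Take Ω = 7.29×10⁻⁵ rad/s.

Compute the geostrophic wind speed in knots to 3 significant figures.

35.1 knots

Coriolis parameter at 18°N:
f = 2Ω sin φ = 2 × 7.29×10⁻⁵ × sin 18° = 4.51×10⁻⁵ s⁻¹
Height gradient: |∂Z/∂n| = 30 m / 362000 m = 8.29×10⁻⁵
On a pressure surface, geostrophic balance gives V_g = (g/f)|∂Z/∂n|:
V_g = 9.81 × 8.29×10⁻⁵ / 4.51×10⁻⁵ = 18.0 m/s
Converting: 18.0 m/s × 1.944 = 35.1 knots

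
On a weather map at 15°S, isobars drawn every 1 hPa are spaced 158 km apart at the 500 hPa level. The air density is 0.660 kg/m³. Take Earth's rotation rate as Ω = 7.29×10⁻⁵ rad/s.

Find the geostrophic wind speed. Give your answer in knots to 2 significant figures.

Coriolis parameter at 15°S:
f = 2Ω sin φ = 2 × 7.29×10⁻⁵ × sin 15° = 3.77×10⁻⁵ s⁻¹
Pressure gradient: |∂P/∂n| = 100 Pa / 158000 m = 6.33×10⁻⁴ Pa/m
Geostrophic balance (pressure-gradient force = Coriolis force):
V_g = (1/(fρ)) |∂P/∂n| = 6.33×10⁻⁴ / (3.77×10⁻⁵ × 0.660) = 25.4 m/s
Converting: 25.4 m/s × 1.944 = 49 knots

49 knots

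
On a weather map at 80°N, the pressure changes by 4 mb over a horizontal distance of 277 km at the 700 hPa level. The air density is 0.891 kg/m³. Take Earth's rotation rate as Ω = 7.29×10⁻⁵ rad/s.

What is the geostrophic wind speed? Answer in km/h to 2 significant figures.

Coriolis parameter at 80°N:
f = 2Ω sin φ = 2 × 7.29×10⁻⁵ × sin 80° = 1.44×10⁻⁴ s⁻¹
Pressure gradient: |∂P/∂n| = 400 Pa / 277000 m = 1.44×10⁻³ Pa/m
Geostrophic balance (pressure-gradient force = Coriolis force):
V_g = (1/(fρ)) |∂P/∂n| = 1.44×10⁻³ / (1.44×10⁻⁴ × 0.891) = 11.3 m/s
Converting: 11.3 m/s × 3.6 = 41 km/h

41 km/h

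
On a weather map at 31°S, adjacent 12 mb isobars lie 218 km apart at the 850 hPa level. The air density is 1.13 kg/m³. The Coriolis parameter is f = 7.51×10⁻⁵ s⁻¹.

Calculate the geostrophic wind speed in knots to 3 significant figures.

126 knots

Pressure gradient: |∂P/∂n| = 1200 Pa / 218000 m = 5.50×10⁻³ Pa/m
Geostrophic balance (pressure-gradient force = Coriolis force):
V_g = (1/(fρ)) |∂P/∂n| = 5.50×10⁻³ / (7.51×10⁻⁵ × 1.13) = 64.9 m/s
Converting: 64.9 m/s × 1.944 = 126 knots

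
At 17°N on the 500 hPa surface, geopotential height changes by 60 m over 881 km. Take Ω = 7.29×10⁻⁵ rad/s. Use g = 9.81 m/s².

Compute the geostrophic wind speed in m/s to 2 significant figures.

16 m/s

Coriolis parameter at 17°N:
f = 2Ω sin φ = 2 × 7.29×10⁻⁵ × sin 17° = 4.26×10⁻⁵ s⁻¹
Height gradient: |∂Z/∂n| = 60 m / 881000 m = 6.81×10⁻⁵
On a pressure surface, geostrophic balance gives V_g = (g/f)|∂Z/∂n|:
V_g = 9.81 × 6.81×10⁻⁵ / 4.26×10⁻⁵ = 15.7 m/s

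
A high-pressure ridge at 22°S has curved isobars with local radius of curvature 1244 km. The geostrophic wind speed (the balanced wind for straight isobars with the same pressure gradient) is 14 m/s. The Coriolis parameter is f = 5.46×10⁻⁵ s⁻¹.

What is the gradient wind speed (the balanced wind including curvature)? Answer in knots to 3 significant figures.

Around a high, pressure-gradient force acts outward with centrifugal, so Coriolis balances both:
fV = (1/ρ)|∂P/∂n| + V²/R  →  V² − fR·V + fR·V_g = 0
With fR = 5.46×10⁻⁵ × 1244×10³ m = 67.9 m/s:
V = [fR − √((fR)² − 4 fR V_g)]/2 = [67.9 − √(67.9² − 4×67.9×14)]/2 = 19.7 m/s
Supergeostrophic (V > V_g = 14 m/s), as expected around a high.
Converting: 19.7 m/s × 1.944 = 38.4 knots

38.4 knots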